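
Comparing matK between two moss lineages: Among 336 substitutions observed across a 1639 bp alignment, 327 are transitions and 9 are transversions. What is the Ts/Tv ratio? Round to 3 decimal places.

36.333

R = 327/9 = 36.333333… ≈ 36.333 (to 3 d.p.).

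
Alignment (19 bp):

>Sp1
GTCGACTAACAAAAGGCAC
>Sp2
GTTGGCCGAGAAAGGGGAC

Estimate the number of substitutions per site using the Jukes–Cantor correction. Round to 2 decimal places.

0.51

The sequences differ at 7 of 19 sites (3, 5, 7, 8, 10, 14, 17), so p = 7/19 ≈ 0.368421.
d = −(3/4) ln(1 − 4p/3) = −0.75 ln(1 − 0.491228) = −0.75 ln(0.508772)
  = −0.75 × (-0.675755) = 0.506816 substitutions/site.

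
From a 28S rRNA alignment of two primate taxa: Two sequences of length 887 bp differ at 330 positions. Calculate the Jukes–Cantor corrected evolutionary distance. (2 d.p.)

0.51

p = 330/887 ≈ 0.372041.
d = −(3/4) ln(1 − 4p/3) = −0.75 ln(1 − 0.496055) = −0.75 ln(0.503945)
  = −0.75 × (-0.685288) = 0.513966 substitutions/site.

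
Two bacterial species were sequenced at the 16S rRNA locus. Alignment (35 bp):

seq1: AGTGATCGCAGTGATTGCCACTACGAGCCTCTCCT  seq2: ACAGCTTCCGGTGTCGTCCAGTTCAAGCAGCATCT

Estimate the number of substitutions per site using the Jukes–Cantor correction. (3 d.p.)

The sequences differ at 17 of 35 sites, so p = 17/35 ≈ 0.485714.
d = −(3/4) ln(1 − 4p/3) = −0.75 ln(1 − 0.647619) = −0.75 ln(0.352381)
  = −0.75 × (-1.043042) = 0.782282 substitutions/site.

0.782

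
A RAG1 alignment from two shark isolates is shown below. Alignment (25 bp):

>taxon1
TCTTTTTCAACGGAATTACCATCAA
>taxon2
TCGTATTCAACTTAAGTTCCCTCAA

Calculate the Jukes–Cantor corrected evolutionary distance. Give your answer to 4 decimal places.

0.3505

The sequences differ at 7 of 25 sites (3, 5, 12, 13, 16, 18, 21), so p = 7/25 = 0.28.
d = −(3/4) ln(1 − 4p/3) = −0.75 ln(1 − 0.373333) = −0.75 ln(0.626667)
  = −0.75 × (-0.467340) = 0.350505 substitutions/site.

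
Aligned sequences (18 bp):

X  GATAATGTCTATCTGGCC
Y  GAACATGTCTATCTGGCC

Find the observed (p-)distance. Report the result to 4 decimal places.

0.1111

The sequences differ at 2 of 18 positions (sites 3, 4).
p = 2/18 = 0.111111… ≈ 0.1111 (to 4 d.p.).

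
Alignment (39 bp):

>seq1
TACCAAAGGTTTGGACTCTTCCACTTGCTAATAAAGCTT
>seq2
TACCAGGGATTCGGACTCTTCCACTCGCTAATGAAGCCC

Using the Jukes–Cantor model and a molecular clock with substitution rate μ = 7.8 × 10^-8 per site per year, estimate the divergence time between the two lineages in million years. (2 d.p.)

1.54

The sequences differ at 8 of 39 sites (6, 7, 9, 12, 26, 33, 38, 39), so p = 8/39 ≈ 0.205128.
d = −(3/4) ln(1 − 4p/3) = −0.75 ln(1 − 0.273504) = −0.75 ln(0.726496)
  = −0.75 × (-0.319522) = 0.239642 substitutions/site.
Under a molecular clock d = 2μt, so t = d/(2μ) = 0.239642 / (2 × 7.8 × 10^-8) = 1.54 million years.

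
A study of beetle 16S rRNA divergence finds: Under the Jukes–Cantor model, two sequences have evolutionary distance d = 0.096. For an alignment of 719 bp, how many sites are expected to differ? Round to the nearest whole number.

Invert JC69: p = (3/4)(1 − e^(−4d/3)) = 0.75 × (1 − e^(-0.128)) = 0.75 × (1 − 0.879853) = 0.090110.
Expected differing sites = pL ≈ 0.090110 × 719 = 64.78909 ≈ 65.

65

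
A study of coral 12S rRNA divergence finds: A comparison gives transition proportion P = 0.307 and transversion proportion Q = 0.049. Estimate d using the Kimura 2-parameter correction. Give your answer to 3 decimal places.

Under the Kimura two-parameter model, d = −½ ln(1 − 2P − Q) − ¼ ln(1 − 2Q).
1 − 2P − Q = 0.337, giving −½ ln(0.337) = 0.543836.
1 − 2Q = 0.902, giving −¼ ln(0.902) = 0.025785.
d = 0.543836 + 0.025785 = 0.569621.

0.570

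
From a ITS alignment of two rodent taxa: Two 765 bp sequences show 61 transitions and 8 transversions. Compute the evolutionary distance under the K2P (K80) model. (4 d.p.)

0.0984

P = 61/765 ≈ 0.079739 and Q = 8/765 ≈ 0.010458.
Under the Kimura two-parameter model, d = −½ ln(1 − 2P − Q) − ¼ ln(1 − 2Q).
1 − 2P − Q = 0.830064, giving −½ ln(0.830064) = 0.093126.
1 − 2Q = 0.979084, giving −¼ ln(0.979084) = 0.005284.
d = 0.093126 + 0.005284 = 0.098410.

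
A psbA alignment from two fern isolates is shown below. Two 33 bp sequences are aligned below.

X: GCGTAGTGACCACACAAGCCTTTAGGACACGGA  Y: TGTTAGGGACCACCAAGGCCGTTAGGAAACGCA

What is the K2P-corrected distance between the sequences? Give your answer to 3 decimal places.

Of 33 sites, 1 differences are transitions and 9 are transversions, so P = 1/33 ≈ 0.030303 and Q = 9/33 ≈ 0.272727.
Under the Kimura two-parameter model, d = −½ ln(1 − 2P − Q) − ¼ ln(1 − 2Q).
1 − 2P − Q = 0.666667, giving −½ ln(0.666667) = 0.202732.
1 − 2Q = 0.454546, giving −¼ ln(0.454546) = 0.197114.
d = 0.202732 + 0.197114 = 0.399846.

0.400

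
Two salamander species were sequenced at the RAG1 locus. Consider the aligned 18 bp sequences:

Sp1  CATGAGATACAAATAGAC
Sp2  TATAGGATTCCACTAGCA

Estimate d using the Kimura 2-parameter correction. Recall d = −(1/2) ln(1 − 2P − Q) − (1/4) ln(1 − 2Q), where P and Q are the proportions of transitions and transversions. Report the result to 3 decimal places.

Of 18 sites, 3 differences are transitions and 5 are transversions, so P = 3/18 ≈ 0.166667 and Q = 5/18 ≈ 0.277778.
Under the Kimura two-parameter model, d = −½ ln(1 − 2P − Q) − ¼ ln(1 − 2Q).
1 − 2P − Q = 0.388888, giving −½ ln(0.388888) = 0.472232.
1 − 2Q = 0.444444, giving −¼ ln(0.444444) = 0.202733.
d = 0.472232 + 0.202733 = 0.674965.

0.675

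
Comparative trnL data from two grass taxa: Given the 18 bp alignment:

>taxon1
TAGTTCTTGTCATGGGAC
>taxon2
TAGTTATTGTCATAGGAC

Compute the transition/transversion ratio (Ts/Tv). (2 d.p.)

1.00

Transitions are A↔G and C↔T; transversions are all other mismatches.
Transitions: 1. Transversions: 1.
R = 1/1 = 1.00.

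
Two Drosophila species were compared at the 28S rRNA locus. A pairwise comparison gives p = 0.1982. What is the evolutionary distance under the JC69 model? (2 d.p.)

d = −(3/4) ln(1 − 4p/3) = −0.75 ln(1 − 0.264267) = −0.75 ln(0.735733)
  = −0.75 × (-0.306888) = 0.230166 substitutions/site.

0.23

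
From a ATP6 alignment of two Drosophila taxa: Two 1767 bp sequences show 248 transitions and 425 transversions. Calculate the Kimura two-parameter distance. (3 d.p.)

P = 248/1767 ≈ 0.140351 and Q = 425/1767 ≈ 0.240521.
Under the Kimura two-parameter model, d = −½ ln(1 − 2P − Q) − ¼ ln(1 − 2Q).
1 − 2P − Q = 0.478777, giving −½ ln(0.478777) = 0.368260.
1 − 2Q = 0.518958, giving −¼ ln(0.518958) = 0.163983.
d = 0.368260 + 0.163983 = 0.532243.

0.532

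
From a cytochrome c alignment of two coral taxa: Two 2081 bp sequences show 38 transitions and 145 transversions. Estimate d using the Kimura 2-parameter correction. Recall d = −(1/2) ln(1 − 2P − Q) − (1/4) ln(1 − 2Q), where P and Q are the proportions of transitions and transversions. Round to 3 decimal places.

P = 38/2081 ≈ 0.01826 and Q = 145/2081 ≈ 0.069678.
Under the Kimura two-parameter model, d = −½ ln(1 − 2P − Q) − ¼ ln(1 − 2Q).
1 − 2P − Q = 0.893802, giving −½ ln(0.893802) = 0.056136.
1 − 2Q = 0.860644, giving −¼ ln(0.860644) = 0.037519.
d = 0.056136 + 0.037519 = 0.093655.

0.094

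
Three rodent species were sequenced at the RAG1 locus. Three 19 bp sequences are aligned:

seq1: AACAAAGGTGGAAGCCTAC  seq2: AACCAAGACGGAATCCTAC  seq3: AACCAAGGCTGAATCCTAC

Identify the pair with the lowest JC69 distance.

seq2 and seq3

seq1–seq2: 4/19 differ, p = 0.211, d = 0.247.
seq1–seq3: 4/19 differ, p = 0.211, d = 0.247.
seq2–seq3: 2/19 differ, p = 0.105, d = 0.113.
The smallest distance is between seq2 and seq3.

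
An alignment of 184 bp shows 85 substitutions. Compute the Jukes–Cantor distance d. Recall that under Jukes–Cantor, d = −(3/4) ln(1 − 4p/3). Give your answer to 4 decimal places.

p = 85/184 ≈ 0.461957.
d = −(3/4) ln(1 − 4p/3) = −0.75 ln(1 − 0.615943) = −0.75 ln(0.384057)
  = −0.75 × (-0.956964) = 0.717723 substitutions/site.

0.7177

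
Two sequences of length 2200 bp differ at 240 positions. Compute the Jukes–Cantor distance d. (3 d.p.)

p = 240/2200 ≈ 0.109091.
d = −(3/4) ln(1 − 4p/3) = −0.75 ln(1 − 0.145455) = −0.75 ln(0.854545)
  = −0.75 × (-0.157186) = 0.117890 substitutions/site.

0.118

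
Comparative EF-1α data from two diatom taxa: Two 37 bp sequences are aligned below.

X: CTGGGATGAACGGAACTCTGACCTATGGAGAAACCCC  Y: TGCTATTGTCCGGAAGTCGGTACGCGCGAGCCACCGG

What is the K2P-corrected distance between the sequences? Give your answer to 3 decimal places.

Of 37 sites, 2 differences are transitions and 18 are transversions, so P = 2/37 ≈ 0.054054 and Q = 18/37 ≈ 0.486486.
Under the Kimura two-parameter model, d = −½ ln(1 − 2P − Q) − ¼ ln(1 − 2Q).
1 − 2P − Q = 0.405406, giving −½ ln(0.405406) = 0.451433.
1 − 2Q = 0.027028, giving −¼ ln(0.027028) = 0.902720.
d = 0.451433 + 0.902720 = 1.354153.

1.354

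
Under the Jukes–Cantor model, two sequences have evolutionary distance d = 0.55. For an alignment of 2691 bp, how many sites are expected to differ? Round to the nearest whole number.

Invert JC69: p = (3/4)(1 − e^(−4d/3)) = 0.75 × (1 − e^(-0.733333)) = 0.75 × (1 − 0.480305) = 0.389771.
Expected differing sites = pL ≈ 0.389771 × 2691 = 1048.873761 ≈ 1049.

1049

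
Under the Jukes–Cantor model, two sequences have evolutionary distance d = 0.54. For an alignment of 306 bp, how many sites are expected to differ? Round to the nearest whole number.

118

Invert JC69: p = (3/4)(1 − e^(−4d/3)) = 0.75 × (1 − e^(-0.72)) = 0.75 × (1 − 0.486752) = 0.384936.
Expected differing sites = pL ≈ 0.384936 × 306 = 117.790416 ≈ 118.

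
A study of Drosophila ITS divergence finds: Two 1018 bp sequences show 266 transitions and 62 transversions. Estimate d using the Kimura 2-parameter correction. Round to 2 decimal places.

P = 266/1018 ≈ 0.261297 and Q = 62/1018 ≈ 0.060904.
Under the Kimura two-parameter model, d = −½ ln(1 − 2P − Q) − ¼ ln(1 − 2Q).
1 − 2P − Q = 0.416502, giving −½ ln(0.416502) = 0.437932.
1 − 2Q = 0.878192, giving −¼ ln(0.878192) = 0.032473.
d = 0.437932 + 0.032473 = 0.470405.

0.47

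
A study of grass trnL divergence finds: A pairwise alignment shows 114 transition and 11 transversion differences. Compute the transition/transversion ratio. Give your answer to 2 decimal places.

10.36

R = 114/11 = 10.363636… ≈ 10.36 (to 2 d.p.).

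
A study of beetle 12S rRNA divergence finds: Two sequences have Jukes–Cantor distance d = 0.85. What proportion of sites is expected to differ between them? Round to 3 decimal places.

p = (3/4)(1 − e^(−4d/3)) = 0.75 × (1 − e^(-1.133333)) = 0.75 × (1 − 0.321958) = 0.508532.

0.509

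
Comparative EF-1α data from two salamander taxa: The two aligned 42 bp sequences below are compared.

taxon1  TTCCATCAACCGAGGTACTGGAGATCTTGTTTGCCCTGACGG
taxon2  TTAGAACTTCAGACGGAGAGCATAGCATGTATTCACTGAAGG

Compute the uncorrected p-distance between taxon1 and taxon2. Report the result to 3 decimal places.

0.429

The sequences differ at 18 of 42 positions.
p = 18/42 = 0.428571… ≈ 0.429 (to 3 d.p.).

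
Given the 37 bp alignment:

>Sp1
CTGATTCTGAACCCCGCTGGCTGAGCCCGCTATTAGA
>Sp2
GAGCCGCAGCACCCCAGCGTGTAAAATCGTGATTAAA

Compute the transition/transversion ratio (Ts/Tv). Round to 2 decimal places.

0.73

Transitions are A↔G and C↔T; transversions are all other mismatches.
Transitions: 8. Transversions: 11.
R = 8/11 = 0.727272… ≈ 0.73 (to 2 d.p.).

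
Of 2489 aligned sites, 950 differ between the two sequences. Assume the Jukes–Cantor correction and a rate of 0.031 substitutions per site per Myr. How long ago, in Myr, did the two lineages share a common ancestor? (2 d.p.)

8.60

p = 950/2489 ≈ 0.381679.
d = −(3/4) ln(1 − 4p/3) = −0.75 ln(1 − 0.508905) = −0.75 ln(0.491095)
  = −0.75 × (-0.711118) = 0.533339 substitutions/site.
Under a molecular clock d = 2μt, so t = d/(2μ) = 0.533339 / (2 × 0.031) = 8.60 Myr.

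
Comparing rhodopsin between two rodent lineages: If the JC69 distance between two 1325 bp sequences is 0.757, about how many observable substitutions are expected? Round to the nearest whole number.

Invert JC69: p = (3/4)(1 − e^(−4d/3)) = 0.75 × (1 − e^(-1.009333)) = 0.75 × (1 − 0.364462) = 0.476654.
Expected differing sites = pL ≈ 0.476654 × 1325 = 631.56655 ≈ 632.

632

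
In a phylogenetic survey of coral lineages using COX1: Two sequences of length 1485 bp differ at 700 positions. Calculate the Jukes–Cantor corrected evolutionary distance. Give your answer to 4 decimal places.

0.7427

p = 700/1485 ≈ 0.47138.
d = −(3/4) ln(1 − 4p/3) = −0.75 ln(1 − 0.628507) = −0.75 ln(0.371493)
  = −0.75 × (-0.990225) = 0.742669 substitutions/site.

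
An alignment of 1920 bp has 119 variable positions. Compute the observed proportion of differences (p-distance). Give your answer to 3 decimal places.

p = 119/1920 = 0.061979… ≈ 0.062 (to 3 d.p.).

0.062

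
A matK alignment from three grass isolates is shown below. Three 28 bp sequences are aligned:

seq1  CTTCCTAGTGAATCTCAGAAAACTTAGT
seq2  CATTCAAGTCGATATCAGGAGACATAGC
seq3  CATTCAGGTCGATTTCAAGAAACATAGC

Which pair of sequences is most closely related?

seq1–seq2: 10/28 differ, p = 0.357, d = 0.485.
seq1–seq3: 11/28 differ, p = 0.393, d = 0.556.
seq2–seq3: 4/28 differ, p = 0.143, d = 0.158.
The smallest distance is between seq2 and seq3.

seq2 and seq3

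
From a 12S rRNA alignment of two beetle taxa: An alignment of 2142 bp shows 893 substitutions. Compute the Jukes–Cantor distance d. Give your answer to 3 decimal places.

p = 893/2142 ≈ 0.4169.
d = −(3/4) ln(1 − 4p/3) = −0.75 ln(1 − 0.555867) = −0.75 ln(0.444133)
  = −0.75 × (-0.811631) = 0.608723 substitutions/site.

0.609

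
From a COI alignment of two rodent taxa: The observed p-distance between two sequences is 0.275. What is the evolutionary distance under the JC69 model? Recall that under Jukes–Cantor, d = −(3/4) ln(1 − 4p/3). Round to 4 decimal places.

d = −(3/4) ln(1 − 4p/3) = −0.75 ln(1 − 0.366667) = −0.75 ln(0.633333)
  = −0.75 × (-0.456759) = 0.342569 substitutions/site.

0.3426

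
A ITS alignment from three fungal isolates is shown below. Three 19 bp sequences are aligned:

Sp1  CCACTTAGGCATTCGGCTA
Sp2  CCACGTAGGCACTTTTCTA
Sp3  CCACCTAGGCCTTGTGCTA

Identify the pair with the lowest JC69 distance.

Sp1 and Sp3

Sp1–Sp2: 5/19 differ, p = 0.263, d = 0.324.
Sp1–Sp3: 4/19 differ, p = 0.211, d = 0.247.
Sp2–Sp3: 5/19 differ, p = 0.263, d = 0.324.
The smallest distance is between Sp1 and Sp3.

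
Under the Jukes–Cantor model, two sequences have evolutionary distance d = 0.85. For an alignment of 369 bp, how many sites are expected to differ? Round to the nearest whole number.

Invert JC69: p = (3/4)(1 − e^(−4d/3)) = 0.75 × (1 − e^(-1.133333)) = 0.75 × (1 − 0.321958) = 0.508532.
Expected differing sites = pL ≈ 0.508532 × 369 = 187.648308 ≈ 188.

188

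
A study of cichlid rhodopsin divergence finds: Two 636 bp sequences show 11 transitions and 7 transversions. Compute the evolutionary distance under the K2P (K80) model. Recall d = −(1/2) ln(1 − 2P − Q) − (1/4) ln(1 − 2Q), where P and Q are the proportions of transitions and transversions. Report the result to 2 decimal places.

0.03

P = 11/636 ≈ 0.017296 and Q = 7/636 ≈ 0.011006.
Under the Kimura two-parameter model, d = −½ ln(1 − 2P − Q) − ¼ ln(1 − 2Q).
1 − 2P − Q = 0.954402, giving −½ ln(0.954402) = 0.023335.
1 − 2Q = 0.977988, giving −¼ ln(0.977988) = 0.005564.
d = 0.023335 + 0.005564 = 0.028899.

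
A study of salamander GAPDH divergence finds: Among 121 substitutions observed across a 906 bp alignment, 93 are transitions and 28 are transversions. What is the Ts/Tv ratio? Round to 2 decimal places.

R = 93/28 = 3.321428… ≈ 3.32 (to 2 d.p.).

3.32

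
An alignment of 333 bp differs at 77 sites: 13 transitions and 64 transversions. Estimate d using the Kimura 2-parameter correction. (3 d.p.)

0.279

P = 13/333 ≈ 0.039039 and Q = 64/333 ≈ 0.192192.
Under the Kimura two-parameter model, d = −½ ln(1 − 2P − Q) − ¼ ln(1 − 2Q).
1 − 2P − Q = 0.72973, giving −½ ln(0.72973) = 0.157540.
1 − 2Q = 0.615616, giving −¼ ln(0.615616) = 0.121283.
d = 0.157540 + 0.121283 = 0.278823.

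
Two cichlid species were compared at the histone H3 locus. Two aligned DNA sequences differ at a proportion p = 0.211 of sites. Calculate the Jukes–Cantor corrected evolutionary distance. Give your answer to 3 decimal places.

0.248

d = −(3/4) ln(1 − 4p/3) = −0.75 ln(1 − 0.281333) = −0.75 ln(0.718667)
  = −0.75 × (-0.330357) = 0.247768 substitutions/site.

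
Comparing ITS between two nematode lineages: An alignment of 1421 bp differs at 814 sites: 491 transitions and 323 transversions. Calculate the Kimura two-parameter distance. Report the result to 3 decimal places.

P = 491/1421 ≈ 0.345531 and Q = 323/1421 ≈ 0.227305.
Under the Kimura two-parameter model, d = −½ ln(1 − 2P − Q) − ¼ ln(1 − 2Q).
1 − 2P − Q = 0.081633, giving −½ ln(0.081633) = 1.252761.
1 − 2Q = 0.54539, giving −¼ ln(0.54539) = 0.151564.
d = 1.252761 + 0.151564 = 1.404325.

1.404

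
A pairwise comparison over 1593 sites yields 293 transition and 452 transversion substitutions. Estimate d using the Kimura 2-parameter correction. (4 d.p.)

0.7367

P = 293/1593 ≈ 0.18393 and Q = 452/1593 ≈ 0.283741.
Under the Kimura two-parameter model, d = −½ ln(1 − 2P − Q) − ¼ ln(1 − 2Q).
1 − 2P − Q = 0.348399, giving −½ ln(0.348399) = 0.527203.
1 − 2Q = 0.432518, giving −¼ ln(0.432518) = 0.209533.
d = 0.527203 + 0.209533 = 0.736736.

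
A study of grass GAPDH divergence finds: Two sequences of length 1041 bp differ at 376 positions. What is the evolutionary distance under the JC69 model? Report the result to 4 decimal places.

0.4927

p = 376/1041 ≈ 0.361191.
d = −(3/4) ln(1 − 4p/3) = −0.75 ln(1 − 0.481588) = −0.75 ln(0.518412)
  = −0.75 × (-0.656985) = 0.492739 substitutions/site.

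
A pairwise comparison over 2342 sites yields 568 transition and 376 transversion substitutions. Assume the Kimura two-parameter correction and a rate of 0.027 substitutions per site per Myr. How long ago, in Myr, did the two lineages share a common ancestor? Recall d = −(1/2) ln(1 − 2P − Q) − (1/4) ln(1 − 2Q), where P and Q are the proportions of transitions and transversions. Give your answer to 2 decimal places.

11.40

P = 568/2342 ≈ 0.242528 and Q = 376/2342 ≈ 0.160547.
Under the Kimura two-parameter model, d = −½ ln(1 − 2P − Q) − ¼ ln(1 − 2Q).
1 − 2P − Q = 0.354397, giving −½ ln(0.354397) = 0.518669.
1 − 2Q = 0.678906, giving −¼ ln(0.678906) = 0.096818.
d = 0.518669 + 0.096818 = 0.615487.
Under a molecular clock d = 2μt, so t = d/(2μ) = 0.615487 / (2 × 0.027) = 11.40 Myr.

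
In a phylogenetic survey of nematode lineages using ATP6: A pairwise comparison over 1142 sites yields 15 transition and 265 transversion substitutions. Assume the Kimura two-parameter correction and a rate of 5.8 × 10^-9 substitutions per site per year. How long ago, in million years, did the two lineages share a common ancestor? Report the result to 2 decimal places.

26.32

P = 15/1142 ≈ 0.013135 and Q = 265/1142 ≈ 0.232049.
Under the Kimura two-parameter model, d = −½ ln(1 − 2P − Q) − ¼ ln(1 − 2Q).
1 − 2P − Q = 0.741681, giving −½ ln(0.741681) = 0.149418.
1 − 2Q = 0.535902, giving −¼ ln(0.535902) = 0.155951.
d = 0.149418 + 0.155951 = 0.305369.
Under a molecular clock d = 2μt, so t = d/(2μ) = 0.305369 / (2 × 5.8 × 10^-9) = 26.32 million years.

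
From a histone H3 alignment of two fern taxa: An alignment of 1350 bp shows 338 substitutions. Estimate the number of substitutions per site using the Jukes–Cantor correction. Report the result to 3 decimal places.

0.305

p = 338/1350 ≈ 0.25037.
d = −(3/4) ln(1 − 4p/3) = −0.75 ln(1 − 0.333827) = −0.75 ln(0.666173)
  = −0.75 × (-0.406206) = 0.304655 substitutions/site.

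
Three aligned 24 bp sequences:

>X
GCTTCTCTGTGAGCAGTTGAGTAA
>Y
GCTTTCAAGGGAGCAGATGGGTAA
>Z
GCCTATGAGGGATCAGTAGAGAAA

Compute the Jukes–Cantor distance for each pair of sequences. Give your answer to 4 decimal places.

X–Y: 7/24 sites differ → p ≈ 0.291667, d = −0.75 ln(1 − 0.388889) = 0.369358 ≈ 0.3694.
X–Z: 8/24 sites differ → p ≈ 0.333333, d = −0.75 ln(1 − 0.444444) = 0.440839 ≈ 0.4408.
Y–Z: 9/24 sites differ → p = 0.375, d = −0.75 ln(1 − 0.5) = 0.519860 ≈ 0.5199.

d(X,Y) = 0.3694, d(X,Z) = 0.4408, d(Y,Z) = 0.5199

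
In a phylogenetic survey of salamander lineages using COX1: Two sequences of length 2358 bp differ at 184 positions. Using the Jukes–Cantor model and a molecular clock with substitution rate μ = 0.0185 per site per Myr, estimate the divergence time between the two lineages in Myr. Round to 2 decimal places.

2.23

p = 184/2358 ≈ 0.078032.
d = −(3/4) ln(1 − 4p/3) = −0.75 ln(1 − 0.104043) = −0.75 ln(0.895957)
  = −0.75 × (-0.109863) = 0.082397 substitutions/site.
Under a molecular clock d = 2μt, so t = d/(2μ) = 0.082397 / (2 × 0.0185) = 2.23 Myr.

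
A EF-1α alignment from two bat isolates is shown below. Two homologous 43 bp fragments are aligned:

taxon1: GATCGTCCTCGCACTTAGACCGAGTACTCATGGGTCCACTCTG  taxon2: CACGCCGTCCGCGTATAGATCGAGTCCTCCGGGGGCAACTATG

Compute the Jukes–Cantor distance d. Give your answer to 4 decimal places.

0.6126

The sequences differ at 18 of 43 sites, so p = 18/43 ≈ 0.418605.
d = −(3/4) ln(1 − 4p/3) = −0.75 ln(1 − 0.55814) = −0.75 ln(0.44186)
  = −0.75 × (-0.816762) = 0.612572 substitutions/site.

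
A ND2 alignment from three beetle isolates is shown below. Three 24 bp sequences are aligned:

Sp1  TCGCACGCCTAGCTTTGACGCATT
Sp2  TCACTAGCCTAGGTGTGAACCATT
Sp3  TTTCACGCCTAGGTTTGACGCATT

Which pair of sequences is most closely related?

Sp1 and Sp3

Sp1–Sp2: 7/24 differ, p = 0.292, d = 0.369.
Sp1–Sp3: 3/24 differ, p = 0.125, d = 0.137.
Sp2–Sp3: 7/24 differ, p = 0.292, d = 0.369.
The smallest distance is between Sp1 and Sp3.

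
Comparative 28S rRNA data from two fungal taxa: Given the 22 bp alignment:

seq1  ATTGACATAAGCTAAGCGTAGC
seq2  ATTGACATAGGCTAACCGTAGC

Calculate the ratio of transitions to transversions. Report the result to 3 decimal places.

1.000

Transitions are A↔G and C↔T; transversions are all other mismatches.
Transitions: 1. Transversions: 1.
R = 1/1 = 1.000.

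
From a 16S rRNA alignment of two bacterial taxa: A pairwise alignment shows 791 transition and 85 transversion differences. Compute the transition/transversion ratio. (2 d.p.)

9.31

R = 791/85 = 9.305882… ≈ 9.31 (to 2 d.p.).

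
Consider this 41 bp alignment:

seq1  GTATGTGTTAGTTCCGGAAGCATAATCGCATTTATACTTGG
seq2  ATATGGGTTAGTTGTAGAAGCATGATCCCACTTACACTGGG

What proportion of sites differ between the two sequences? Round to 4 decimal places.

0.2439

The sequences differ at 10 of 41 positions (sites 1, 6, 14, 15, 16, 24, 28, 31, 35, 39).
p = 10/41 = 0.243902… ≈ 0.2439 (to 4 d.p.).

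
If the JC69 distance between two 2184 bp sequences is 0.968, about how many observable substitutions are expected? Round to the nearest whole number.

1187

Invert JC69: p = (3/4)(1 − e^(−4d/3)) = 0.75 × (1 − e^(-1.290667)) = 0.75 × (1 − 0.275087) = 0.543685.
Expected differing sites = pL ≈ 0.543685 × 2184 = 1187.40804 ≈ 1187.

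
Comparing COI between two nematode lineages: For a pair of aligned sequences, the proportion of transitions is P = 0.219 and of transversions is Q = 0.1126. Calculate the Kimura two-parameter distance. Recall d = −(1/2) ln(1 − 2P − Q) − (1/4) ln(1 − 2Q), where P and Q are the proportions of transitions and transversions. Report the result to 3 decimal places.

Under the Kimura two-parameter model, d = −½ ln(1 − 2P − Q) − ¼ ln(1 − 2Q).
1 − 2P − Q = 0.4494, giving −½ ln(0.4494) = 0.399921.
1 − 2Q = 0.7748, giving −¼ ln(0.7748) = 0.063788.
d = 0.399921 + 0.063788 = 0.463709.

0.464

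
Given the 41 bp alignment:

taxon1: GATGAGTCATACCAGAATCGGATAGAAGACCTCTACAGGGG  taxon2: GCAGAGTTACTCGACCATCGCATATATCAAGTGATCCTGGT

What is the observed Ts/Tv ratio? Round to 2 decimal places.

0.11

Transitions are A↔G and C↔T; transversions are all other mismatches.
Transitions: 2. Transversions: 18.
R = 2/18 = 0.111111… ≈ 0.11 (to 2 d.p.).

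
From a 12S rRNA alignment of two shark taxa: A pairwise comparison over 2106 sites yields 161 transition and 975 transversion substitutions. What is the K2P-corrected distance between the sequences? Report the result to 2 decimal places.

1.13

P = 161/2106 ≈ 0.076448 and Q = 975/2106 ≈ 0.462963.
Under the Kimura two-parameter model, d = −½ ln(1 − 2P − Q) − ¼ ln(1 − 2Q).
1 − 2P − Q = 0.384141, giving −½ ln(0.384141) = 0.478373.
1 − 2Q = 0.074074, giving −¼ ln(0.074074) = 0.650673.
d = 0.478373 + 0.650673 = 1.129046.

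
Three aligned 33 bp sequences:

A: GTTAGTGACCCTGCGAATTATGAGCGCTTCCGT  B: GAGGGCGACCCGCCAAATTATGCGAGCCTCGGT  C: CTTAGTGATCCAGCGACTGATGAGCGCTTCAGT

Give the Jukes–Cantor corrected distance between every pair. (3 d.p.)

d(A,B) = 0.441, d(A,C) = 0.208, d(B,C) = 0.699

A–B: 11/33 sites differ → p ≈ 0.333333, d = −0.75 ln(1 − 0.444444) = 0.440839 ≈ 0.441.
A–C: 6/33 sites differ → p ≈ 0.181818, d = −0.75 ln(1 − 0.242424) = 0.208224 ≈ 0.208.
B–C: 15/33 sites differ → p ≈ 0.454545, d = −0.75 ln(1 − 0.60606) = 0.698667 ≈ 0.699.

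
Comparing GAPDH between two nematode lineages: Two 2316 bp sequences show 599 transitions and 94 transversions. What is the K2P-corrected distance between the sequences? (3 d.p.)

P = 599/2316 ≈ 0.258636 and Q = 94/2316 ≈ 0.040587.
Under the Kimura two-parameter model, d = −½ ln(1 − 2P − Q) − ¼ ln(1 − 2Q).
1 − 2P − Q = 0.442141, giving −½ ln(0.442141) = 0.408063.
1 − 2Q = 0.918826, giving −¼ ln(0.918826) = 0.021165.
d = 0.408063 + 0.021165 = 0.429228.

0.429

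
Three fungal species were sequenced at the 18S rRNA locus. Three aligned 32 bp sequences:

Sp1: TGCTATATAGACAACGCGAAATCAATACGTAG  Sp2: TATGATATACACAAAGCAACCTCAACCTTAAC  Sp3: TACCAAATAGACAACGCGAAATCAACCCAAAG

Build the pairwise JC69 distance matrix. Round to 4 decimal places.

Sp1–Sp2: 14/32 sites differ → p = 0.4375, d = −0.75 ln(1 − 0.583333) = 0.656601 ≈ 0.6566.
Sp1–Sp3: 7/32 sites differ → p = 0.21875, d = −0.75 ln(1 − 0.291667) = 0.258631 ≈ 0.2586.
Sp2–Sp3: 11/32 sites differ → p = 0.34375, d = −0.75 ln(1 − 0.458333) = 0.459828 ≈ 0.4598.

d(Sp1,Sp2) = 0.6566, d(Sp1,Sp3) = 0.2586, d(Sp2,Sp3) = 0.4598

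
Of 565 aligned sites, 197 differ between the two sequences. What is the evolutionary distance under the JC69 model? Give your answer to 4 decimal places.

0.4690

p = 197/565 ≈ 0.348673.
d = −(3/4) ln(1 − 4p/3) = −0.75 ln(1 − 0.464897) = −0.75 ln(0.535103)
  = −0.75 × (-0.625296) = 0.468972 substitutions/site.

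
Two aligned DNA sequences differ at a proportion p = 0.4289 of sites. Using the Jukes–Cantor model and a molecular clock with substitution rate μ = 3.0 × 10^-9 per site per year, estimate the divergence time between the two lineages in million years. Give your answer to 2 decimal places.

106.04

d = −(3/4) ln(1 − 4p/3) = −0.75 ln(1 − 0.571867) = −0.75 ln(0.428133)
  = −0.75 × (-0.848321) = 0.636241 substitutions/site.
Under a molecular clock d = 2μt, so t = d/(2μ) = 0.636241 / (2 × 3.0 × 10^-9) = 106.04 million years.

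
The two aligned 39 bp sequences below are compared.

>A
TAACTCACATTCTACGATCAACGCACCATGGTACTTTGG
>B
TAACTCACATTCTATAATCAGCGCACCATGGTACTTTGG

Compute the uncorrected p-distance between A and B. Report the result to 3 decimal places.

The sequences differ at 3 of 39 positions (sites 15, 16, 21).
p = 3/39 = 0.076923… ≈ 0.077 (to 3 d.p.).

0.077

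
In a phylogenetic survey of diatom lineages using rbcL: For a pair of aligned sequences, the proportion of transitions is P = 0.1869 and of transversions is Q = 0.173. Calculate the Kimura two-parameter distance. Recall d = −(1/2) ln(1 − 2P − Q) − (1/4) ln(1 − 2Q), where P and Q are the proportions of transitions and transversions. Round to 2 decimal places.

Under the Kimura two-parameter model, d = −½ ln(1 − 2P − Q) − ¼ ln(1 − 2Q).
1 − 2P − Q = 0.4532, giving −½ ln(0.4532) = 0.395711.
1 − 2Q = 0.654, giving −¼ ln(0.654) = 0.106162.
d = 0.395711 + 0.106162 = 0.501873.

0.50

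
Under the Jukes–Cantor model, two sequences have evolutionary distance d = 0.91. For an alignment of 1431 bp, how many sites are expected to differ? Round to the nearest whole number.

754

Invert JC69: p = (3/4)(1 − e^(−4d/3)) = 0.75 × (1 − e^(-1.213333)) = 0.75 × (1 − 0.297205) = 0.527096.
Expected differing sites = pL ≈ 0.527096 × 1431 = 754.274376 ≈ 754.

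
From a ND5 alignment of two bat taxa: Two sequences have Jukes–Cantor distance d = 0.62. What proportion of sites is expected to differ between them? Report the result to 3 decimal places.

0.422

p = (3/4)(1 − e^(−4d/3)) = 0.75 × (1 − e^(-0.826667)) = 0.75 × (1 − 0.437505) = 0.421871.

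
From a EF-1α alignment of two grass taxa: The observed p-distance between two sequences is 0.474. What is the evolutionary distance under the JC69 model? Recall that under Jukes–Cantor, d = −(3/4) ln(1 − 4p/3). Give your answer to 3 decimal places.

0.750

d = −(3/4) ln(1 − 4p/3) = −0.75 ln(1 − 0.632) = −0.75 ln(0.368)
  = −0.75 × (-0.999672) = 0.749754 substitutions/site.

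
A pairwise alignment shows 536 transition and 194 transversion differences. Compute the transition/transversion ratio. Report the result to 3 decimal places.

2.763

R = 536/194 = 2.762886… ≈ 2.763 (to 3 d.p.).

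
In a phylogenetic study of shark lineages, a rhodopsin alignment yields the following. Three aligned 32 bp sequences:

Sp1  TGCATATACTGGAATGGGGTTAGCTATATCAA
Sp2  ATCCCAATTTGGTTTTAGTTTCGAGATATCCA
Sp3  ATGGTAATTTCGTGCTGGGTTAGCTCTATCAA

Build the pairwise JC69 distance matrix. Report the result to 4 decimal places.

Sp1–Sp2: 16/32 sites differ → p = 0.5, d = −0.75 ln(1 − 0.666667) = 0.823960 ≈ 0.8240.
Sp1–Sp3: 13/32 sites differ → p = 0.40625, d = −0.75 ln(1 − 0.541667) = 0.585119 ≈ 0.5851.
Sp2–Sp3: 13/32 sites differ → p = 0.40625, d = −0.75 ln(1 − 0.541667) = 0.585119 ≈ 0.5851.

d(Sp1,Sp2) = 0.8240, d(Sp1,Sp3) = 0.5851, d(Sp2,Sp3) = 0.5851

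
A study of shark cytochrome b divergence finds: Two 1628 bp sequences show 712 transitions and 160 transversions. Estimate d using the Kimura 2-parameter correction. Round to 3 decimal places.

P = 712/1628 ≈ 0.437346 and Q = 160/1628 ≈ 0.09828.
Under the Kimura two-parameter model, d = −½ ln(1 − 2P − Q) − ¼ ln(1 − 2Q).
1 − 2P − Q = 0.027028, giving −½ ln(0.027028) = 1.805441.
1 − 2Q = 0.80344, giving −¼ ln(0.80344) = 0.054713.
d = 1.805441 + 0.054713 = 1.860154.

1.860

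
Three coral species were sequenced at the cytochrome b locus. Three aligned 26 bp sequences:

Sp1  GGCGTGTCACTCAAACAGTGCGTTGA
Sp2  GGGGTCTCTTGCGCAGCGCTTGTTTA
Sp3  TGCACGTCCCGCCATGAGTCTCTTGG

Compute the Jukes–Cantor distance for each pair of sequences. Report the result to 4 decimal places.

d(Sp1,Sp2) = 0.8240, d(Sp1,Sp3) = 0.7166, d(Sp2,Sp3) = 1.2882

Sp1–Sp2: 13/26 sites differ → p = 0.5, d = −0.75 ln(1 − 0.666667) = 0.823960 ≈ 0.8240.
Sp1–Sp3: 12/26 sites differ → p ≈ 0.461538, d = −0.75 ln(1 − 0.615384) = 0.716632 ≈ 0.7166.
Sp2–Sp3: 16/26 sites differ → p ≈ 0.615385, d = −0.75 ln(1 − 0.820513) = 1.288239 ≈ 1.2882.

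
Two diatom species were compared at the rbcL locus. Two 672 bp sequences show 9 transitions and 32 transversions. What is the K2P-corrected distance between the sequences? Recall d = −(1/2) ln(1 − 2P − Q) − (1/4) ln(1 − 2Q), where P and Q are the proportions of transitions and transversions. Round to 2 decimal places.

0.06

P = 9/672 ≈ 0.013393 and Q = 32/672 ≈ 0.047619.
Under the Kimura two-parameter model, d = −½ ln(1 − 2P − Q) − ¼ ln(1 − 2Q).
1 − 2P − Q = 0.925595, giving −½ ln(0.925595) = 0.038659.
1 − 2Q = 0.904762, giving −¼ ln(0.904762) = 0.025021.
d = 0.038659 + 0.025021 = 0.063680.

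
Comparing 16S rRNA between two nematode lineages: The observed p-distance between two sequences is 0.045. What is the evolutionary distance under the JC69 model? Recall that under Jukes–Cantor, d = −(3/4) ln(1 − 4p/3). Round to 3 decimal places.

0.046

d = −(3/4) ln(1 − 4p/3) = −0.75 ln(1 − 0.06) = −0.75 ln(0.94)
  = −0.75 × (-0.061875) = 0.046406 substitutions/site.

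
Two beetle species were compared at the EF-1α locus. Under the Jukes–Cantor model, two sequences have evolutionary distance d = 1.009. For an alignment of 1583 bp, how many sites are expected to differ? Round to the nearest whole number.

Invert JC69: p = (3/4)(1 − e^(−4d/3)) = 0.75 × (1 − e^(-1.345333)) = 0.75 × (1 − 0.260453) = 0.554660.
Expected differing sites = pL ≈ 0.554660 × 1583 = 878.02678 ≈ 878.

878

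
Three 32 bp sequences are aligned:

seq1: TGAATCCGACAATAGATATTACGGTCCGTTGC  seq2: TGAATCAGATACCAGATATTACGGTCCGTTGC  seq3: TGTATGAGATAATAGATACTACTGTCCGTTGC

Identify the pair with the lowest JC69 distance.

seq1 and seq2

seq1–seq2: 4/32 differ, p = 0.125, d = 0.137.
seq1–seq3: 6/32 differ, p = 0.188, d = 0.216.
seq2–seq3: 6/32 differ, p = 0.188, d = 0.216.
The smallest distance is between seq1 and seq2.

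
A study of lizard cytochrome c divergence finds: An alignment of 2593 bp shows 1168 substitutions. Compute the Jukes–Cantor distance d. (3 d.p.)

0.688

p = 1168/2593 ≈ 0.450444.
d = −(3/4) ln(1 − 4p/3) = −0.75 ln(1 − 0.600592) = −0.75 ln(0.399408)
  = −0.75 × (-0.917772) = 0.688329 substitutions/site.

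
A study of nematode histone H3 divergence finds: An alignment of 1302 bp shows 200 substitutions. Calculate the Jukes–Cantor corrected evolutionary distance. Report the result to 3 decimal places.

0.172

p = 200/1302 ≈ 0.15361.
d = −(3/4) ln(1 − 4p/3) = −0.75 ln(1 − 0.204813) = −0.75 ln(0.795187)
  = −0.75 × (-0.229178) = 0.171884 substitutions/site.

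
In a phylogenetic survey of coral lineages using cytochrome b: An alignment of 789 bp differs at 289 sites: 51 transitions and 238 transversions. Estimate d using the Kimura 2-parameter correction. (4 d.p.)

P = 51/789 ≈ 0.064639 and Q = 238/789 ≈ 0.301648.
Under the Kimura two-parameter model, d = −½ ln(1 − 2P − Q) − ¼ ln(1 − 2Q).
1 − 2P − Q = 0.569074, giving −½ ln(0.569074) = 0.281872.
1 − 2Q = 0.396704, giving −¼ ln(0.396704) = 0.231141.
d = 0.281872 + 0.231141 = 0.513013.

0.5130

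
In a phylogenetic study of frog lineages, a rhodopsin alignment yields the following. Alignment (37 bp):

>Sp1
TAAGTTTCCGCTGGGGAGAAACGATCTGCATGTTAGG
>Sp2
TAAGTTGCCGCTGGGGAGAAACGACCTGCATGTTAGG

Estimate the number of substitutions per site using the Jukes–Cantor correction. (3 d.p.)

0.056

The sequences differ at 2 of 37 sites (7, 25), so p = 2/37 ≈ 0.054054.
d = −(3/4) ln(1 − 4p/3) = −0.75 ln(1 − 0.072072) = −0.75 ln(0.927928)
  = −0.75 × (-0.074801) = 0.056101 substitutions/site.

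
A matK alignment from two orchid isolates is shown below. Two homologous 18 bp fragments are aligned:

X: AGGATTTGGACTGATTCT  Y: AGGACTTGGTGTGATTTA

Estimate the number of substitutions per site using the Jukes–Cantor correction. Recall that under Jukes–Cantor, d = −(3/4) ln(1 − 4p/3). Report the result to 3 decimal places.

The sequences differ at 5 of 18 sites (5, 10, 11, 17, 18), so p = 5/18 ≈ 0.277778.
d = −(3/4) ln(1 − 4p/3) = −0.75 ln(1 − 0.370371) = −0.75 ln(0.629629)
  = −0.75 × (-0.462625) = 0.346969 substitutions/site.

0.347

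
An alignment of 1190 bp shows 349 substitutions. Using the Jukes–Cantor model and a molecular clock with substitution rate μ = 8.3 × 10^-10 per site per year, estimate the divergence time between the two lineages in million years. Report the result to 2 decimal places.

224.09

p = 349/1190 ≈ 0.293277.
d = −(3/4) ln(1 − 4p/3) = −0.75 ln(1 − 0.391036) = −0.75 ln(0.608964)
  = −0.75 × (-0.495996) = 0.371997 substitutions/site.
Under a molecular clock d = 2μt, so t = d/(2μ) = 0.371997 / (2 × 8.3 × 10^-10) = 224.09 million years.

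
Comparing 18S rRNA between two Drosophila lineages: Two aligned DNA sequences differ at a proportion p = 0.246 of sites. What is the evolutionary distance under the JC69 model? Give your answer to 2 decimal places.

0.30

d = −(3/4) ln(1 − 4p/3) = −0.75 ln(1 − 0.328) = −0.75 ln(0.672)
  = −0.75 × (-0.397497) = 0.298123 substitutions/site.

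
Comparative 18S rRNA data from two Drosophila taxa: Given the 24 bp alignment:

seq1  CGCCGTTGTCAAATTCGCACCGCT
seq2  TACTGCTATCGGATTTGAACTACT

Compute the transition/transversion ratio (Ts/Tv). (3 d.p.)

10.000

Transitions are A↔G and C↔T; transversions are all other mismatches.
Transitions: 10. Transversions: 1.
R = 10/1 = 10.000.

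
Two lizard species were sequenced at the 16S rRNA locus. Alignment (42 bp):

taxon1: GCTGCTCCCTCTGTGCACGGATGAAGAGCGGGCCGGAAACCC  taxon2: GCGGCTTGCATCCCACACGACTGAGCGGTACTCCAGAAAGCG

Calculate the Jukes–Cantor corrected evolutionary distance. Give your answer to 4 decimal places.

0.8240

The sequences differ at 21 of 42 sites, so p = 21/42 = 0.5.
d = −(3/4) ln(1 − 4p/3) = −0.75 ln(1 − 0.666667) = −0.75 ln(0.333333)
  = −0.75 × (-1.098613) = 0.823960 substitutions/site.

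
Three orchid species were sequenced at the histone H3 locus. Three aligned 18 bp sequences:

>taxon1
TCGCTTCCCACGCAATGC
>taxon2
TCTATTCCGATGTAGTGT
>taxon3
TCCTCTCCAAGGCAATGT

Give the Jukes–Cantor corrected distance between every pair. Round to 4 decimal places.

taxon1–taxon2: 7/18 sites differ → p ≈ 0.388889, d = −0.75 ln(1 − 0.518519) = 0.548166 ≈ 0.5482.
taxon1–taxon3: 6/18 sites differ → p ≈ 0.333333, d = −0.75 ln(1 − 0.444444) = 0.440839 ≈ 0.4408.
taxon2–taxon3: 7/18 sites differ → p ≈ 0.388889, d = −0.75 ln(1 − 0.518519) = 0.548166 ≈ 0.5482.

d(taxon1,taxon2) = 0.5482, d(taxon1,taxon3) = 0.4408, d(taxon2,taxon3) = 0.5482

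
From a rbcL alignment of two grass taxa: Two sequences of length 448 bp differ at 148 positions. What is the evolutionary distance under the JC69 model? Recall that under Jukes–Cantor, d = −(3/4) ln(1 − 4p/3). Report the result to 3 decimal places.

p = 148/448 ≈ 0.330357.
d = −(3/4) ln(1 − 4p/3) = −0.75 ln(1 − 0.440476) = −0.75 ln(0.559524)
  = −0.75 × (-0.580669) = 0.435502 substitutions/site.

0.436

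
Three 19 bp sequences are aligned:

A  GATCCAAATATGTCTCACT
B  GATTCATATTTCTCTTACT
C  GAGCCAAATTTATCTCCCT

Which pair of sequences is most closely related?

A–B: 5/19 differ, p = 0.263, d = 0.324.
A–C: 4/19 differ, p = 0.211, d = 0.247.
B–C: 6/19 differ, p = 0.316, d = 0.410.
The smallest distance is between A and C.

A and C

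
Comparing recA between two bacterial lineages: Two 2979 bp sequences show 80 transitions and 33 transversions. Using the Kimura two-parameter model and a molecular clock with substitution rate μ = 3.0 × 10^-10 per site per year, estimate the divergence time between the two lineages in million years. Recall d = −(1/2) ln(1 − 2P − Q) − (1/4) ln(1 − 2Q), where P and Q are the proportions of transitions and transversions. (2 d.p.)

P = 80/2979 ≈ 0.026855 and Q = 33/2979 ≈ 0.011078.
Under the Kimura two-parameter model, d = −½ ln(1 − 2P − Q) − ¼ ln(1 − 2Q).
1 − 2P − Q = 0.935212, giving −½ ln(0.935212) = 0.033491.
1 − 2Q = 0.977844, giving −¼ ln(0.977844) = 0.005601.
d = 0.033491 + 0.005601 = 0.039092.
Under a molecular clock d = 2μt, so t = d/(2μ) = 0.039092 / (2 × 3.0 × 10^-10) = 65.15 million years.

65.15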